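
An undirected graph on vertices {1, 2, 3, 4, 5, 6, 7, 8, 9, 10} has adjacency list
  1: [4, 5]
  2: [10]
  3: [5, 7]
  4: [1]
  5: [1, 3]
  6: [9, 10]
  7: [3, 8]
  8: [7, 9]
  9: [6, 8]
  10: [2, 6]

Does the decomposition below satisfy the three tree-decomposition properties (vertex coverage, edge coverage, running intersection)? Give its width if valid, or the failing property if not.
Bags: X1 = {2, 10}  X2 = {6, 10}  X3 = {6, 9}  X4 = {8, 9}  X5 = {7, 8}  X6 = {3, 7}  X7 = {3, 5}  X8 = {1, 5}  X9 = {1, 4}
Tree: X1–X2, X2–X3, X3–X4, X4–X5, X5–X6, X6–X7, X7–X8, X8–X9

Yes; width 1.

Every vertex of G appears in some bag (union = {1, 2, 3, 4, 5, 6, 7, 8, 9, 10}); every edge is covered by a bag; and for each vertex v the set of bags containing v is connected in the bag tree. The decomposition is therefore valid. The largest bag has 2 vertices, so the width is 1.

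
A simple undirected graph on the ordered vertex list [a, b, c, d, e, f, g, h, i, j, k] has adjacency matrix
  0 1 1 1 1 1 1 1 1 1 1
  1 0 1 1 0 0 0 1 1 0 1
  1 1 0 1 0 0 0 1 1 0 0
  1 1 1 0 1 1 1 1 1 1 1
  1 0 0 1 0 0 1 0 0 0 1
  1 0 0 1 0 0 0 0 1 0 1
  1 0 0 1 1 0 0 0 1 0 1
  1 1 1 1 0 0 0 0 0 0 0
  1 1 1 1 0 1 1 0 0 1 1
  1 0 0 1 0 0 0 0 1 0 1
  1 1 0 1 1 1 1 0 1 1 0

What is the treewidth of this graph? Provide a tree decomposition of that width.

Each bag holds 5 vertices, so the decomposition has width 4, which upper-bounds the treewidth. For the lower bound, the 5 vertices {a, b, c, d, h} are pairwise adjacent, and any tree decomposition puts a clique entirely inside one bag — forcing width ≥ 4. The upper and lower bounds meet at 4, so that is the treewidth.

Treewidth 4.
One optimal decomposition is:
Bags: B1 = {a, d, f, i, k}  B2 = {a, d, i, j, k}  B3 = {a, d, g, i, k}  B4 = {a, b, d, i, k}  B5 = {a, b, c, d, i}  B6 = {a, d, e, g, k}  B7 = {a, b, c, d, h}
Tree: B1–B2, B1–B3, B2–B4, B4–B5, B3–B6, B5–B7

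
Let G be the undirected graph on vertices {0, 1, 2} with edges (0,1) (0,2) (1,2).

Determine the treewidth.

2

A width-2 tree decomposition is:
Bags: B1 = {0, 1, 2}
Tree: (single bag)
With just one bag of size 3, the width is 3 − 1 = 2, so tw(G) ≤ 2. On the other hand G contains the 3-clique {0, 1, 2}. A clique must lie in a single bag of any decomposition, so no decomposition can have width below 2. Hence tw(G) = 2 exactly.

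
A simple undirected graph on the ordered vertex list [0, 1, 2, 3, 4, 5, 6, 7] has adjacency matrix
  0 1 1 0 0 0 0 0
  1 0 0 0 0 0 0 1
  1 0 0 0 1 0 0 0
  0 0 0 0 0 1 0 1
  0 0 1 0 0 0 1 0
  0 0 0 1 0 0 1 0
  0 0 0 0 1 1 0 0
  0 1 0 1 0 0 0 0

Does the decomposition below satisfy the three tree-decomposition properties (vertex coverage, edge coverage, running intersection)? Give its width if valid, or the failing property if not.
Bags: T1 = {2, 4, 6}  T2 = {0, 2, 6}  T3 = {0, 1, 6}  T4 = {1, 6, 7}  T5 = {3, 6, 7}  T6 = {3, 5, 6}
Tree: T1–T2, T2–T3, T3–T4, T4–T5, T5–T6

Vertex coverage: the bags together contain {0, 1, 2, 3, 4, 5, 6, 7}, the full vertex set. Edge coverage: each edge of G has both endpoints in at least one bag. Running intersection: for every vertex, the bags containing it form a connected subtree. All three properties hold, so this is a valid tree decomposition of width max|bag| − 1 = 2, and hence tw(G) ≤ 2.

Yes; width 2.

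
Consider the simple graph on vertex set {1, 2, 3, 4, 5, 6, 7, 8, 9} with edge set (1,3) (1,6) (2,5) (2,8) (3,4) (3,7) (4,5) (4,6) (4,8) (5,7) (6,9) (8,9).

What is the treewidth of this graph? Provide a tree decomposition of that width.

Treewidth 3.
One optimal decomposition is:
Bags: B1 = {2, 5, 7, 8}  B2 = {4, 5, 7, 8}  B3 = {3, 4, 7, 8}  B4 = {3, 4, 8, 9}  B5 = {3, 4, 6, 9}  B6 = {1, 3, 6, 9}
Tree: B1–B2, B2–B3, B3–B4, B4–B5, B5–B6

Each bag holds 4 vertices, so the decomposition has width 3, which upper-bounds the treewidth. For the lower bound: the 4 vertex sets {2,5,7}, {8}, {4}, {1,3,6,9} are disjoint, each induces a connected subgraph, and every pair is joined by at least one edge of G. Contracting each set to a single vertex therefore yields K_{4} as a minor, and since treewidth is minor-monotone, tw(G) ≥ tw(K_{4}) = 3. Hence tw(G) = 3 exactly.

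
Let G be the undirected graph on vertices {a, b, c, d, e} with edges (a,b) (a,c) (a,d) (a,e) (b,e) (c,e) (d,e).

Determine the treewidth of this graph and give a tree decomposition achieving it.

Treewidth 2.
Bags: B1 = {a, b, e}  B2 = {a, c, e}  B3 = {a, d, e}
Tree: B1–B2, B2–B3

Every bag has size at most 3, so the width is 3 − 1 = 2 and tw(G) ≤ 2. For the lower bound, the 3 vertices {a, d, e} are pairwise adjacent, and any tree decomposition puts a clique entirely inside one bag — forcing width ≥ 2. The upper and lower bounds meet at 2, so that is the treewidth.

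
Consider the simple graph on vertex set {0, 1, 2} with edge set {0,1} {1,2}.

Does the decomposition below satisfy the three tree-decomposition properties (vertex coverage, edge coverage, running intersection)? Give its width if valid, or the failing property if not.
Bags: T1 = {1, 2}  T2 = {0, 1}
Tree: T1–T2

Every vertex of G appears in some bag (union = {0, 1, 2}); every edge is covered by a bag; and for each vertex v the set of bags containing v is connected in the bag tree. The decomposition is therefore valid. The largest bag has 2 vertices, so the width is 1.

Yes; width 1.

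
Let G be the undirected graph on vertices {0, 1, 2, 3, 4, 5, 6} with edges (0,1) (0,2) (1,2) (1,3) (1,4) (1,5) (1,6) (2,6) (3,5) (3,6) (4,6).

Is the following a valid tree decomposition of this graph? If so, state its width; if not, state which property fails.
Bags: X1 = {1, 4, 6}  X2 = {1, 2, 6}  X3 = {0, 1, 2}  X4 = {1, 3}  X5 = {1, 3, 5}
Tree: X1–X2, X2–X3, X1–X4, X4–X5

A tree decomposition must satisfy three properties: every vertex lies in some bag; for every edge, both endpoints lie together in some bag; and for every vertex, the bags containing it form a connected subtree. Here edge (6,3) lies in no bag, so the decomposition is invalid.

No — edge (6,3) lies in no bag.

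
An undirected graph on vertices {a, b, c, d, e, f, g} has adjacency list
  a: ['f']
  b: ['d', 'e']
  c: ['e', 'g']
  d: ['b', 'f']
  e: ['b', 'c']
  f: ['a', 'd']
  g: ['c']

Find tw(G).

A width-1 tree decomposition is:
Bags: B1 = {c, g}  B2 = {c, e}  B3 = {b, e}  B4 = {b, d}  B5 = {d, f}  B6 = {a, f}
Tree: B1–B2, B2–B3, B3–B4, B4–B5, B5–B6
Every bag has size at most 2, so the width is 2 − 1 = 1 and tw(G) ≤ 1. G has an edge, so its treewidth is at least 1. Combining the bounds, tw(G) = 1.

1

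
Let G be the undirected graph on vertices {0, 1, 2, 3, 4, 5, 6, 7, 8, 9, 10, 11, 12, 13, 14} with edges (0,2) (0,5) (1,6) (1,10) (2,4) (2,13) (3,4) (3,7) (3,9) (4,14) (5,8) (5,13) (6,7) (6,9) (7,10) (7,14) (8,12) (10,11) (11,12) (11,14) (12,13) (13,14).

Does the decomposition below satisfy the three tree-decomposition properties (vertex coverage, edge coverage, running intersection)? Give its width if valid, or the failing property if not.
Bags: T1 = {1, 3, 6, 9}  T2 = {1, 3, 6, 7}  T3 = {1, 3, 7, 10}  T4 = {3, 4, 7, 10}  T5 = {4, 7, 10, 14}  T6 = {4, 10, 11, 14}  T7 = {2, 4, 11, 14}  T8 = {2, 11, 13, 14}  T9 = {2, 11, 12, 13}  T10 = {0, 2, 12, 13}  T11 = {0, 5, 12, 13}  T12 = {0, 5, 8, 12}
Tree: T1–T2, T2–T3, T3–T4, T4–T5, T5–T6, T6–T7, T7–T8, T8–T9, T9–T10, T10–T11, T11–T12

Yes; width 3.

Every vertex of G appears in some bag (union = {0, 1, 2, 3, 4, 5, 6, 7, 8, 9, 10, 11, 12, 13, 14}); every edge is covered by a bag; and for each vertex v the set of bags containing v is connected in the bag tree. The decomposition is therefore valid. The largest bag has 4 vertices, so the width is 3.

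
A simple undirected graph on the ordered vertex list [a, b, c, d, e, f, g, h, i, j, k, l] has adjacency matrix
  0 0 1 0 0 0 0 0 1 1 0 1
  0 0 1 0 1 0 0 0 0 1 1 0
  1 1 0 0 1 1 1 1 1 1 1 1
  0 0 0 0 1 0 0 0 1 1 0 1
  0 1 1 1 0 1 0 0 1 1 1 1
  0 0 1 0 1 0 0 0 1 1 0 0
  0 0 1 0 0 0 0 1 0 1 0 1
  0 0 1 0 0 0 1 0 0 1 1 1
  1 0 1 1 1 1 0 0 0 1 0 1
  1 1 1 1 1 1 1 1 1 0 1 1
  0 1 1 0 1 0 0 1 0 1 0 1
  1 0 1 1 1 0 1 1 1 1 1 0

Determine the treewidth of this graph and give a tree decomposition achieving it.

Each bag holds 5 vertices, so the decomposition has width 4, which upper-bounds the treewidth. For the lower bound, the 5 vertices {d, e, i, j, l} are pairwise adjacent, and any tree decomposition puts a clique entirely inside one bag — forcing width ≥ 4. Combining the bounds, tw(G) = 4.

Treewidth 4.
Bags: B1 = {c, e, i, j, l}  B2 = {c, e, j, k, l}  B3 = {a, c, i, j, l}  B4 = {c, h, j, k, l}  B5 = {c, g, h, j, l}  B6 = {c, e, f, i, j}  B7 = {b, c, e, j, k}  B8 = {d, e, i, j, l}
Tree: B1–B2, B1–B3, B2–B4, B4–B5, B1–B6, B2–B7, B1–B8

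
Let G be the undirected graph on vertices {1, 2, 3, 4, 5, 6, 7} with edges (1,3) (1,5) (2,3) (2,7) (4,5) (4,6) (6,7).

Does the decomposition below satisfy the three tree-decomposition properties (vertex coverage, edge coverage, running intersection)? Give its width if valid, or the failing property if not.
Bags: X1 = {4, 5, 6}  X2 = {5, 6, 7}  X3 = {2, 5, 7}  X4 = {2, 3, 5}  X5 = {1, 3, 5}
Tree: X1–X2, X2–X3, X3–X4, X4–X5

Yes; width 2.

Every vertex of G appears in some bag (union = {1, 2, 3, 4, 5, 6, 7}); every edge is covered by a bag; and for each vertex v the set of bags containing v is connected in the bag tree. The decomposition is therefore valid. The largest bag has 3 vertices, so the width is 2.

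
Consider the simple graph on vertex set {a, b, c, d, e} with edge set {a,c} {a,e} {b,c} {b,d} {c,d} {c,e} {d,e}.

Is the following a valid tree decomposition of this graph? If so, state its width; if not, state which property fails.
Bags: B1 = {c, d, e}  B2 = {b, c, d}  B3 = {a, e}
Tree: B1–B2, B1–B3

A tree decomposition must satisfy three properties: every vertex lies in some bag; for every edge, both endpoints lie together in some bag; and for every vertex, the bags containing it form a connected subtree. Here edge (c,a) lies in no bag, so the decomposition is invalid.

No — edge (c,a) lies in no bag.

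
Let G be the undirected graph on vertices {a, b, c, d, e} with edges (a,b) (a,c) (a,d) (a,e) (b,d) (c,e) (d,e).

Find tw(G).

A width-2 tree decomposition is:
Bags: B1 = {a, b, d}  B2 = {a, d, e}  B3 = {a, c, e}
Tree: B1–B2, B2–B3
Each bag holds 3 vertices, so the decomposition has width 2, which upper-bounds the treewidth. On the other hand G contains the 3-clique {a, d, e}. A clique must lie in a single bag of any decomposition, so no decomposition can have width below 2. Hence tw(G) = 2 exactly.

2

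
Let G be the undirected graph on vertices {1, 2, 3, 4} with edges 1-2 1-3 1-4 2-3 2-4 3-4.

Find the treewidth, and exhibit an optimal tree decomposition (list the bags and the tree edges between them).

Treewidth 3.
Bags: B1 = {1, 2, 3, 4}
Tree: (single bag)

A single bag containing all 4 vertices is trivially a valid decomposition of width 3. Conversely, {1, 2, 3, 4} is a clique of size 4, and the vertices of any clique must share a bag in every tree decomposition; so some bag has ≥ 4 vertices and tw(G) ≥ 3. Therefore the treewidth is 3.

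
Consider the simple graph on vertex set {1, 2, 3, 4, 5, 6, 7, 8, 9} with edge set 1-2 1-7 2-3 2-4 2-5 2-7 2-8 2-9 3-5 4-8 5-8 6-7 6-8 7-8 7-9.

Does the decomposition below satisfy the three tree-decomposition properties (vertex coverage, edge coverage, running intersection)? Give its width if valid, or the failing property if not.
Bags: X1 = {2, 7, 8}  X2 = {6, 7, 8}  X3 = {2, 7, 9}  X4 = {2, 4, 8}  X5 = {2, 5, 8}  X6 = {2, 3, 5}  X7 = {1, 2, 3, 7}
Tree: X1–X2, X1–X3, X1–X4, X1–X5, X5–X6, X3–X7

A tree decomposition must satisfy three properties: every vertex lies in some bag; for every edge, both endpoints lie together in some bag; and for every vertex, the bags containing it form a connected subtree. Here bags containing vertex 3 are not connected in the tree, so the decomposition is invalid.

No — bags containing vertex 3 are not connected in the tree.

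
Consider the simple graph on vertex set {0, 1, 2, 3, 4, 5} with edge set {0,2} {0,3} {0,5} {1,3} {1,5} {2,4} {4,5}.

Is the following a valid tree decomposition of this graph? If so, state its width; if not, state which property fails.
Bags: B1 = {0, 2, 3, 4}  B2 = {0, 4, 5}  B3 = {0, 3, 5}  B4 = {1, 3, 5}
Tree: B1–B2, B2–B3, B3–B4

A tree decomposition must satisfy three properties: every vertex lies in some bag; for every edge, both endpoints lie together in some bag; and for every vertex, the bags containing it form a connected subtree. Here bags containing vertex 3 are not connected in the tree, so the decomposition is invalid.

No — bags containing vertex 3 are not connected in the tree.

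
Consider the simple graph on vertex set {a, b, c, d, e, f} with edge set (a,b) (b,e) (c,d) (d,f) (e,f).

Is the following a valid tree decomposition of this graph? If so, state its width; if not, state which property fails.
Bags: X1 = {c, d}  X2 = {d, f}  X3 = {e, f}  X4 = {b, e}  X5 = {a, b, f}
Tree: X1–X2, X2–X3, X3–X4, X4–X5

No — bags containing vertex f are not connected in the tree.

A tree decomposition must satisfy three properties: every vertex lies in some bag; for every edge, both endpoints lie together in some bag; and for every vertex, the bags containing it form a connected subtree. Here bags containing vertex f are not connected in the tree, so the decomposition is invalid.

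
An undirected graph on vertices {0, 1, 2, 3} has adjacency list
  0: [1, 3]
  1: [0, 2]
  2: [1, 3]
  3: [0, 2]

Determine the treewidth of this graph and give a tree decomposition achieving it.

Treewidth 2.
One optimal decomposition is:
Bags: B1 = {0, 1, 2}  B2 = {0, 2, 3}
Tree: B1–B2

The largest bag has 3 vertices, giving width 2; this decomposition certifies tw(G) ≤ 2. Since 0–1–2–3–0 is a cycle in G, G is not acyclic. Forests are exactly the graphs of treewidth ≤ 1, so tw(G) ≥ 2. Hence tw(G) = 2 exactly.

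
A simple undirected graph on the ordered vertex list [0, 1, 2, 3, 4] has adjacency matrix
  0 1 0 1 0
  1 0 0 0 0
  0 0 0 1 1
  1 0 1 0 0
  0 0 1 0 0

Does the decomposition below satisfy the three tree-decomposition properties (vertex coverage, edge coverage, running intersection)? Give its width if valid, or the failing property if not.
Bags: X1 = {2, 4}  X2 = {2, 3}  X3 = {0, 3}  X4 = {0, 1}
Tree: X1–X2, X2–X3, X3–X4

Checking the three conditions: (i) the bags cover all of {0, 1, 2, 3, 4}; (ii) for each edge, some bag contains both endpoints; (iii) the bags containing any fixed vertex form a subtree. All hold, so the decomposition is valid with width 2 − 1 = 1.

Yes; width 1.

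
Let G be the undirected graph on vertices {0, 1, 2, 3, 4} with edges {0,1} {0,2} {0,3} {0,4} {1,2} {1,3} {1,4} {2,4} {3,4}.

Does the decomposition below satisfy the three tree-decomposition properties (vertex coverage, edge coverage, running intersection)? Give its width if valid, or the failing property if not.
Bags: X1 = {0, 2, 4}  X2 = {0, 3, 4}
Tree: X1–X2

No — vertex 1 appears in no bag.

A tree decomposition must satisfy three properties: every vertex lies in some bag; for every edge, both endpoints lie together in some bag; and for every vertex, the bags containing it form a connected subtree. Here vertex 1 appears in no bag, so the decomposition is invalid.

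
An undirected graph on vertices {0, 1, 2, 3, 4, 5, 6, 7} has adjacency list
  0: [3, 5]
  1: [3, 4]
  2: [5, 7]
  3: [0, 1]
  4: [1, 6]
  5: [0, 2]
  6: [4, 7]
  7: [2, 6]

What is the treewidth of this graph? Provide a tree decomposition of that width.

Every bag has size at most 3, so the width is 3 − 1 = 2 and tw(G) ≤ 2. For the lower bound, G contains the cycle 6–4–1–3–0–5–2–7–6, so G is not a forest; only forests have treewidth ≤ 1, hence tw(G) ≥ 2. Hence tw(G) = 2 exactly.

Treewidth 2.
One such decomposition:
Bags: B1 = {1, 4, 6}  B2 = {1, 3, 6}  B3 = {0, 3, 6}  B4 = {0, 5, 6}  B5 = {2, 5, 6}  B6 = {2, 6, 7}
Tree: B1–B2, B2–B3, B3–B4, B4–B5, B5–B6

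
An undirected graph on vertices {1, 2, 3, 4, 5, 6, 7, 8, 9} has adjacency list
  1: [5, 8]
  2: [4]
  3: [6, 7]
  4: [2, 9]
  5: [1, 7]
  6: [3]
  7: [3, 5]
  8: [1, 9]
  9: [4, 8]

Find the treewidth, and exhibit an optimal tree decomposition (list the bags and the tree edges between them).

Treewidth 1.
Bags: B1 = {3, 6}  B2 = {3, 7}  B3 = {5, 7}  B4 = {1, 5}  B5 = {1, 8}  B6 = {8, 9}  B7 = {4, 9}  B8 = {2, 4}
Tree: B1–B2, B2–B3, B3–B4, B4–B5, B5–B6, B6–B7, B7–B8

Each bag holds 2 vertices, so the decomposition has width 1, which upper-bounds the treewidth. G has an edge, so its treewidth is at least 1. Therefore the treewidth is 1.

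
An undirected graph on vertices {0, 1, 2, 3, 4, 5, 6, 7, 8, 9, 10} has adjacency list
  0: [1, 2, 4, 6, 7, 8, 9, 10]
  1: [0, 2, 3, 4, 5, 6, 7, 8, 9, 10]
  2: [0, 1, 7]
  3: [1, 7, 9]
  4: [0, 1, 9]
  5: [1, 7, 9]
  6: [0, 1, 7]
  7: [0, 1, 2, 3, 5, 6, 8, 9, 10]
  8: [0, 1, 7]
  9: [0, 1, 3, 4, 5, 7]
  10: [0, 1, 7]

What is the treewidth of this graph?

A width-3 tree decomposition is:
Bags: B1 = {0, 1, 7, 10}  B2 = {0, 1, 7, 9}  B3 = {0, 1, 4, 9}  B4 = {0, 1, 7, 8}  B5 = {0, 1, 2, 7}  B6 = {1, 5, 7, 9}  B7 = {1, 3, 7, 9}  B8 = {0, 1, 6, 7}
Tree: B1–B2, B2–B3, B2–B4, B2–B5, B2–B6, B2–B7, B1–B8
The largest bag has 4 vertices, giving width 3; this decomposition certifies tw(G) ≤ 3. For the lower bound, the 4 vertices {0, 1, 4, 9} are pairwise adjacent, and any tree decomposition puts a clique entirely inside one bag — forcing width ≥ 3. Therefore the treewidth is 3.

3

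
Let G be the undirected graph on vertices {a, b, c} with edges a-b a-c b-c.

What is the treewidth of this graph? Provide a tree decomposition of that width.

A single bag containing all 3 vertices is trivially a valid decomposition of width 2. On the other hand G contains the 3-clique {a, b, c}. A clique must lie in a single bag of any decomposition, so no decomposition can have width below 2. Therefore the treewidth is 2.

Treewidth 2.
One optimal decomposition is:
Bags: B1 = {a, b, c}
Tree: (single bag)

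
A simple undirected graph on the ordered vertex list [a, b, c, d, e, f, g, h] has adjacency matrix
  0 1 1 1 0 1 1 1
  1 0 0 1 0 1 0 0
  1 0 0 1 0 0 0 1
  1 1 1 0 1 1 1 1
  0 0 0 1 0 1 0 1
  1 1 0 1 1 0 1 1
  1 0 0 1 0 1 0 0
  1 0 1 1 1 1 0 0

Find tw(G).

A width-3 tree decomposition is:
Bags: B1 = {a, d, f, h}  B2 = {d, e, f, h}  B3 = {a, c, d, h}  B4 = {a, d, f, g}  B5 = {a, b, d, f}
Tree: B1–B2, B1–B3, B1–B4, B4–B5
The largest bag has 4 vertices, giving width 3; this decomposition certifies tw(G) ≤ 3. For the lower bound, the 4 vertices {a, c, d, h} are pairwise adjacent, and any tree decomposition puts a clique entirely inside one bag — forcing width ≥ 3. Hence tw(G) = 3 exactly.

3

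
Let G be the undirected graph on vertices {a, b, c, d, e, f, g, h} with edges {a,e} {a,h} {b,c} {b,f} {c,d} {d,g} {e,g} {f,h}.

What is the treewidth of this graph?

A width-2 tree decomposition is:
Bags: B1 = {a, e, g}  B2 = {a, g, h}  B3 = {f, g, h}  B4 = {b, f, g}  B5 = {b, c, g}  B6 = {c, d, g}
Tree: B1–B2, B2–B3, B3–B4, B4–B5, B5–B6
The largest bag has 3 vertices, giving width 2; this decomposition certifies tw(G) ≤ 2. For the lower bound, G contains the cycle g–e–a–h–f–b–c–d–g, so G is not a forest; only forests have treewidth ≤ 1, hence tw(G) ≥ 2. Hence tw(G) = 2 exactly.

2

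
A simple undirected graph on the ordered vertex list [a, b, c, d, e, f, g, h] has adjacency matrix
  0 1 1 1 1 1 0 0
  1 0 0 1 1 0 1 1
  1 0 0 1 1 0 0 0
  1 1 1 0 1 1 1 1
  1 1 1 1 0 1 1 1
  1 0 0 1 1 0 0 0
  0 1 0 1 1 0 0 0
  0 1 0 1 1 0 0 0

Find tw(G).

3

A width-3 tree decomposition is:
Bags: B1 = {a, c, d, e}  B2 = {a, b, d, e}  B3 = {b, d, e, h}  B4 = {b, d, e, g}  B5 = {a, d, e, f}
Tree: B1–B2, B2–B3, B2–B4, B1–B5
The largest bag has 4 vertices, giving width 3; this decomposition certifies tw(G) ≤ 3. For the lower bound, the 4 vertices {a, c, d, e} are pairwise adjacent, and any tree decomposition puts a clique entirely inside one bag — forcing width ≥ 3. Combining the bounds, tw(G) = 3.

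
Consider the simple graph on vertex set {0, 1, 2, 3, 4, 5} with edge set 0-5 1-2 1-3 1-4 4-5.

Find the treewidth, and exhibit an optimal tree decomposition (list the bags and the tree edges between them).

Treewidth 1.
One optimal decomposition is:
Bags: B1 = {4, 5}  B2 = {1, 4}  B3 = {1, 2}  B4 = {1, 3}  B5 = {0, 5}
Tree: B1–B2, B2–B3, B2–B4, B1–B5

Every bag has size at most 2, so the width is 2 − 1 = 1 and tw(G) ≤ 1. Since G has at least one edge (e.g. 4–5), it is not an edgeless graph, so tw(G) ≥ 1. The upper and lower bounds meet at 1, so that is the treewidth.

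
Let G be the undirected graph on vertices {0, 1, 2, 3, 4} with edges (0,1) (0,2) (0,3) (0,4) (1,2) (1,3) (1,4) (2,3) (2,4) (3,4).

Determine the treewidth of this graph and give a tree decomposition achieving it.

A single bag containing all 5 vertices is trivially a valid decomposition of width 4. Conversely, {0, 1, 2, 3, 4} is a clique of size 5, and the vertices of any clique must share a bag in every tree decomposition; so some bag has ≥ 5 vertices and tw(G) ≥ 4. Hence tw(G) = 4 exactly.

Treewidth 4.
One optimal decomposition is:
Bags: B1 = {0, 1, 2, 3, 4}
Tree: (single bag)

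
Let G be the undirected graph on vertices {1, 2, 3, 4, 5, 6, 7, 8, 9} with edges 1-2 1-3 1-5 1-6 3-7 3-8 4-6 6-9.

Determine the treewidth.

A width-1 tree decomposition is:
Bags: B1 = {1, 3}  B2 = {1, 2}  B3 = {1, 6}  B4 = {4, 6}  B5 = {3, 7}  B6 = {3, 8}  B7 = {6, 9}  B8 = {1, 5}
Tree: B1–B2, B2–B3, B3–B4, B1–B5, B5–B6, B3–B7, B3–B8
The largest bag has 2 vertices, giving width 1; this decomposition certifies tw(G) ≤ 1. G has an edge, so its treewidth is at least 1. Combining the bounds, tw(G) = 1.

1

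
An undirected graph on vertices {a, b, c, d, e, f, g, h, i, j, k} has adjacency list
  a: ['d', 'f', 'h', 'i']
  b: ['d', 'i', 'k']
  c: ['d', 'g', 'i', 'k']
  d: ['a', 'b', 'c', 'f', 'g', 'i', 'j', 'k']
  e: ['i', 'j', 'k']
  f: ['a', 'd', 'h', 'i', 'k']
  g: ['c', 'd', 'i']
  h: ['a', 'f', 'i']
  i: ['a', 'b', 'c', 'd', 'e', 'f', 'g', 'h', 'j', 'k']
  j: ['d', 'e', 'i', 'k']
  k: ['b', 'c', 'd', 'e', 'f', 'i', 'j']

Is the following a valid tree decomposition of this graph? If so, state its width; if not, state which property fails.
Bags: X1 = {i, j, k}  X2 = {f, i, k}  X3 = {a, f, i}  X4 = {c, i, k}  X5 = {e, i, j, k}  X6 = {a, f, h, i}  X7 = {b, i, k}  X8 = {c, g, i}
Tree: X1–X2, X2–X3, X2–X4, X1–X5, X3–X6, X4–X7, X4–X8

No — vertex d appears in no bag.

A tree decomposition must satisfy three properties: every vertex lies in some bag; for every edge, both endpoints lie together in some bag; and for every vertex, the bags containing it form a connected subtree. Here vertex d appears in no bag, so the decomposition is invalid.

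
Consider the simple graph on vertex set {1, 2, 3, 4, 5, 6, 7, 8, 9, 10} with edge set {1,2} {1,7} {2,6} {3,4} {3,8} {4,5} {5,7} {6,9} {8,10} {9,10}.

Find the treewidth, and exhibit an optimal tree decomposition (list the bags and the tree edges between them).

Treewidth 2.
One such decomposition:
Bags: B1 = {3, 4, 8}  B2 = {4, 8, 10}  B3 = {4, 9, 10}  B4 = {4, 6, 9}  B5 = {2, 4, 6}  B6 = {1, 2, 4}  B7 = {1, 4, 7}  B8 = {4, 5, 7}
Tree: B1–B2, B2–B3, B3–B4, B4–B5, B5–B6, B6–B7, B7–B8

Each bag holds 3 vertices, so the decomposition has width 2, which upper-bounds the treewidth. The edges 4–3–8–10–9–6–2–1–7–5–4 form a cycle, so G is not a tree and its treewidth is at least 2. The upper and lower bounds meet at 2, so that is the treewidth.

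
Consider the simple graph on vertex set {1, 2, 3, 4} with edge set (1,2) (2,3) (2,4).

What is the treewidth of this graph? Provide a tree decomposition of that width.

Treewidth 1.
One optimal decomposition is:
Bags: B1 = {2, 3}  B2 = {2, 4}  B3 = {1, 2}
Tree: B1–B2, B1–B3

Every bag has size at most 2, so the width is 2 − 1 = 1 and tw(G) ≤ 1. Since G has at least one edge (e.g. 3–2), it is not an edgeless graph, so tw(G) ≥ 1. Therefore the treewidth is 1.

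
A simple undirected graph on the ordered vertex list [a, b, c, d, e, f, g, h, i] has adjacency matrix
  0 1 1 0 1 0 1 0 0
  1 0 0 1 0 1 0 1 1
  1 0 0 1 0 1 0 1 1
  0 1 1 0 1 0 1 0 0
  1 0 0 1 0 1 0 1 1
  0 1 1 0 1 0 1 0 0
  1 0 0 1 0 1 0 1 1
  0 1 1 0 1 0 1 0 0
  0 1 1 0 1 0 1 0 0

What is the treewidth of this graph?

4

A width-4 tree decomposition is:
Bags: B1 = {b, c, d, e, g}  B2 = {b, c, e, f, g}  B3 = {b, c, e, g, h}  B4 = {a, b, c, e, g}  B5 = {b, c, e, g, i}
Tree: B1–B2, B2–B3, B3–B4, B4–B5
Every bag has size at most 5, so the width is 5 − 1 = 4 and tw(G) ≤ 4. For the lower bound: the 5 vertex sets {c,d}, {b,f}, {g,h}, {e}, {a} are disjoint, each induces a connected subgraph, and every pair is joined by at least one edge of G. Contracting each set to a single vertex therefore yields K_{5} as a minor, and since treewidth is minor-monotone, tw(G) ≥ tw(K_{5}) = 4. Therefore the treewidth is 4.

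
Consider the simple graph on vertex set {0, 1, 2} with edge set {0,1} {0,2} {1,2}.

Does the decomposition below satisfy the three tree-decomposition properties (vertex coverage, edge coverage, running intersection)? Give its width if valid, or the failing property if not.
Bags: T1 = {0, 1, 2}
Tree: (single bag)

Yes; width 2.

Checking the three conditions: (i) the bags cover all of {0, 1, 2}; (ii) for each edge, some bag contains both endpoints; (iii) the bags containing any fixed vertex form a subtree. All hold, so the decomposition is valid with width 3 − 1 = 2.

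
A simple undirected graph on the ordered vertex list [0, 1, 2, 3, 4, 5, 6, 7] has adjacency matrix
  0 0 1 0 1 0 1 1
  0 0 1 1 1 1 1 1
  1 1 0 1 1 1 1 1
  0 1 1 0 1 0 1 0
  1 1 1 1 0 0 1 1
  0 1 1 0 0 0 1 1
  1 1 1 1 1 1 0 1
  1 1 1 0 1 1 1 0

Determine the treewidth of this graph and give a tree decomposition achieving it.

Treewidth 4.
Bags: B1 = {1, 2, 4, 6, 7}  B2 = {1, 2, 3, 4, 6}  B3 = {0, 2, 4, 6, 7}  B4 = {1, 2, 5, 6, 7}
Tree: B1–B2, B1–B3, B1–B4

Every bag has size at most 5, so the width is 5 − 1 = 4 and tw(G) ≤ 4. Conversely, {0, 2, 4, 6, 7} is a clique of size 5, and the vertices of any clique must share a bag in every tree decomposition; so some bag has ≥ 5 vertices and tw(G) ≥ 4. Combining the bounds, tw(G) = 4.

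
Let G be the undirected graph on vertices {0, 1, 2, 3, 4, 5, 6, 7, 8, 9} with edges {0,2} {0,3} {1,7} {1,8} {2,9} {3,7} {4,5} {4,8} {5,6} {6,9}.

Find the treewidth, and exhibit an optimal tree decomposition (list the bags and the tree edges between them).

Treewidth 2.
One such decomposition:
Bags: B1 = {0, 3, 7}  B2 = {0, 2, 7}  B3 = {2, 7, 9}  B4 = {6, 7, 9}  B5 = {5, 6, 7}  B6 = {4, 5, 7}  B7 = {4, 7, 8}  B8 = {1, 7, 8}
Tree: B1–B2, B2–B3, B3–B4, B4–B5, B5–B6, B6–B7, B7–B8

Each bag holds 3 vertices, so the decomposition has width 2, which upper-bounds the treewidth. Since 7–3–0–2–9–6–5–4–8–1–7 is a cycle in G, G is not acyclic. Forests are exactly the graphs of treewidth ≤ 1, so tw(G) ≥ 2. Combining the bounds, tw(G) = 2.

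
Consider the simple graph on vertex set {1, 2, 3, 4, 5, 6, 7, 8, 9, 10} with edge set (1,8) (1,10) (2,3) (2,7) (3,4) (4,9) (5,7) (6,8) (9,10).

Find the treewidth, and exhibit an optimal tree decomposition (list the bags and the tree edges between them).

Treewidth 1.
One optimal decomposition is:
Bags: B1 = {5, 7}  B2 = {2, 7}  B3 = {2, 3}  B4 = {3, 4}  B5 = {4, 9}  B6 = {9, 10}  B7 = {1, 10}  B8 = {1, 8}  B9 = {6, 8}
Tree: B1–B2, B2–B3, B3–B4, B4–B5, B5–B6, B6–B7, B7–B8, B8–B9

Every bag has size at most 2, so the width is 2 − 1 = 1 and tw(G) ≤ 1. G has an edge, so its treewidth is at least 1. The upper and lower bounds meet at 1, so that is the treewidth.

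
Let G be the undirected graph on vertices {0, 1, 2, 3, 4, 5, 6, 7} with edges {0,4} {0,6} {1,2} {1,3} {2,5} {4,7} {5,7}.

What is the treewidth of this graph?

A width-1 tree decomposition is:
Bags: B1 = {1, 3}  B2 = {1, 2}  B3 = {2, 5}  B4 = {5, 7}  B5 = {4, 7}  B6 = {0, 4}  B7 = {0, 6}
Tree: B1–B2, B2–B3, B3–B4, B4–B5, B5–B6, B6–B7
Each bag holds 2 vertices, so the decomposition has width 1, which upper-bounds the treewidth. Any graph with an edge has treewidth ≥ 1, and G has the edge 3–1. Therefore the treewidth is 1.

1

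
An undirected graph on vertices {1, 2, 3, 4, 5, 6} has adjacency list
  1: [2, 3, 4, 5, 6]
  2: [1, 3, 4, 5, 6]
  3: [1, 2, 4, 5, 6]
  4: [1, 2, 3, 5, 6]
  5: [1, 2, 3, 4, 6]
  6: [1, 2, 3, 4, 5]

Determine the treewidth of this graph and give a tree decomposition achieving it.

Treewidth 5.
One optimal decomposition is:
Bags: B1 = {1, 2, 3, 4, 5, 6}
Tree: (single bag)

With just one bag of size 6, the width is 6 − 1 = 5, so tw(G) ≤ 5. Conversely, {1, 2, 3, 4, 5, 6} is a clique of size 6, and the vertices of any clique must share a bag in every tree decomposition; so some bag has ≥ 6 vertices and tw(G) ≥ 5. Combining the bounds, tw(G) = 5.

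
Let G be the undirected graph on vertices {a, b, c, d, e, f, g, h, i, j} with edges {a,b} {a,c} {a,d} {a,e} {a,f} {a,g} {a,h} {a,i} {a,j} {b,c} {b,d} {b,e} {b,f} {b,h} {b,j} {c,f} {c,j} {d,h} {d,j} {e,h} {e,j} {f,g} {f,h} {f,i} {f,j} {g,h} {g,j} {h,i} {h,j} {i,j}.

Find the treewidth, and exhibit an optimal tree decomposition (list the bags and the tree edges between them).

The largest bag has 5 vertices, giving width 4; this decomposition certifies tw(G) ≤ 4. Conversely, {a, b, d, h, j} is a clique of size 5, and the vertices of any clique must share a bag in every tree decomposition; so some bag has ≥ 5 vertices and tw(G) ≥ 4. Combining the bounds, tw(G) = 4.

Treewidth 4.
One such decomposition:
Bags: B1 = {a, b, f, h, j}  B2 = {a, b, c, f, j}  B3 = {a, f, g, h, j}  B4 = {a, f, h, i, j}  B5 = {a, b, e, h, j}  B6 = {a, b, d, h, j}
Tree: B1–B2, B1–B3, B3–B4, B1–B5, B5–B6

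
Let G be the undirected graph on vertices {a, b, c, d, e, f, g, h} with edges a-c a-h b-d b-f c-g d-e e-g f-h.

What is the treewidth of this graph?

2

A width-2 tree decomposition is:
Bags: B1 = {b, d, f}  B2 = {d, f, h}  B3 = {a, d, h}  B4 = {a, c, d}  B5 = {c, d, g}  B6 = {d, e, g}
Tree: B1–B2, B2–B3, B3–B4, B4–B5, B5–B6
The largest bag has 3 vertices, giving width 2; this decomposition certifies tw(G) ≤ 2. For the lower bound, G contains the cycle d–b–f–h–a–c–g–e–d, so G is not a forest; only forests have treewidth ≤ 1, hence tw(G) ≥ 2. Hence tw(G) = 2 exactly.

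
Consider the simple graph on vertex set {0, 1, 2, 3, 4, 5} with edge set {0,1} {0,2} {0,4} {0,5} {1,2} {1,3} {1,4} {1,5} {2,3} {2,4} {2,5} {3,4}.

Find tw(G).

A width-3 tree decomposition is:
Bags: B1 = {0, 1, 2, 5}  B2 = {0, 1, 2, 4}  B3 = {1, 2, 3, 4}
Tree: B1–B2, B2–B3
Every bag has size at most 4, so the width is 4 − 1 = 3 and tw(G) ≤ 3. On the other hand G contains the 4-clique {0, 1, 2, 4}. A clique must lie in a single bag of any decomposition, so no decomposition can have width below 3. Therefore the treewidth is 3.

3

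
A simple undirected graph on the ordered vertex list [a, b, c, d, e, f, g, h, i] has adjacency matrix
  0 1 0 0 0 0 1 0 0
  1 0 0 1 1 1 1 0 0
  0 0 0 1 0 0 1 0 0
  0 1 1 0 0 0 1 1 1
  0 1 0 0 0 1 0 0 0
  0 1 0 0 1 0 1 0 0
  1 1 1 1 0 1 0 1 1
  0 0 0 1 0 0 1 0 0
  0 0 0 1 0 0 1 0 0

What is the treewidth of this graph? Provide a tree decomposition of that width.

Every bag has size at most 3, so the width is 3 − 1 = 2 and tw(G) ≤ 2. On the other hand G contains the 3-clique {d, g, h}. A clique must lie in a single bag of any decomposition, so no decomposition can have width below 2. The upper and lower bounds meet at 2, so that is the treewidth.

Treewidth 2.
One optimal decomposition is:
Bags: B1 = {b, d, g}  B2 = {a, b, g}  B3 = {d, g, i}  B4 = {c, d, g}  B5 = {d, g, h}  B6 = {b, f, g}  B7 = {b, e, f}
Tree: B1–B2, B1–B3, B1–B4, B4–B5, B2–B6, B6–B7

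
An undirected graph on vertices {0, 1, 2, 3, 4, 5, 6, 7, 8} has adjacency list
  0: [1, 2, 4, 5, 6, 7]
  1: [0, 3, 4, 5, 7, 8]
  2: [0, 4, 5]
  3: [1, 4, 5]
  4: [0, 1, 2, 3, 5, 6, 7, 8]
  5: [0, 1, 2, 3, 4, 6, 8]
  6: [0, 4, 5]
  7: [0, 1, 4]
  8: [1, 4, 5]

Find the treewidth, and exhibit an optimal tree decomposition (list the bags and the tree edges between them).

Each bag holds 4 vertices, so the decomposition has width 3, which upper-bounds the treewidth. On the other hand G contains the 4-clique {0, 1, 4, 5}. A clique must lie in a single bag of any decomposition, so no decomposition can have width below 3. Therefore the treewidth is 3.

Treewidth 3.
Bags: B1 = {1, 3, 4, 5}  B2 = {0, 1, 4, 5}  B3 = {0, 2, 4, 5}  B4 = {0, 4, 5, 6}  B5 = {0, 1, 4, 7}  B6 = {1, 4, 5, 8}
Tree: B1–B2, B2–B3, B2–B4, B2–B5, B2–B6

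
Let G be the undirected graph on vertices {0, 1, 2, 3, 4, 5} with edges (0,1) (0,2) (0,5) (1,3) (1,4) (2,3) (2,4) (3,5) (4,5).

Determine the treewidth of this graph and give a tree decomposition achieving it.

Each bag holds 4 vertices, so the decomposition has width 3, which upper-bounds the treewidth. For the lower bound: the 4 vertex sets {1,3}, {2,4}, {0}, {5} are disjoint, each induces a connected subgraph, and every pair is joined by at least one edge of G. Contracting each set to a single vertex therefore yields K_{4} as a minor, and since treewidth is minor-monotone, tw(G) ≥ tw(K_{4}) = 3. Hence tw(G) = 3 exactly.

Treewidth 3.
One such decomposition:
Bags: B1 = {0, 1, 3, 4}  B2 = {0, 2, 3, 4}  B3 = {0, 3, 4, 5}
Tree: B1–B2, B2–B3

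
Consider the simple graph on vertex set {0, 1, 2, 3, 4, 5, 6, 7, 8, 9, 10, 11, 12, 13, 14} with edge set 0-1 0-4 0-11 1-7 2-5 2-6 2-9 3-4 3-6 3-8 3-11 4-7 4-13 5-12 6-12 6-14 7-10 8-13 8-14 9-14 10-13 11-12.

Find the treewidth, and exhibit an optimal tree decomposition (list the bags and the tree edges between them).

Every bag has size at most 4, so the width is 4 − 1 = 3 and tw(G) ≤ 3. For the lower bound: the 4 vertex sets {2,5,9}, {14}, {6}, {3,8,11,12} are disjoint, each induces a connected subgraph, and every pair is joined by at least one edge of G. Contracting each set to a single vertex therefore yields K_{4} as a minor, and since treewidth is minor-monotone, tw(G) ≥ tw(K_{4}) = 3. The upper and lower bounds meet at 3, so that is the treewidth.

Treewidth 3.
Bags: B1 = {2, 5, 9, 14}  B2 = {2, 5, 6, 14}  B3 = {5, 6, 12, 14}  B4 = {6, 8, 12, 14}  B5 = {3, 6, 8, 12}  B6 = {3, 8, 11, 12}  B7 = {3, 8, 11, 13}  B8 = {3, 4, 11, 13}  B9 = {0, 4, 11, 13}  B10 = {0, 4, 10, 13}  B11 = {0, 4, 7, 10}  B12 = {0, 1, 7, 10}
Tree: B1–B2, B2–B3, B3–B4, B4–B5, B5–B6, B6–B7, B7–B8, B8–B9, B9–B10, B10–B11, B11–B12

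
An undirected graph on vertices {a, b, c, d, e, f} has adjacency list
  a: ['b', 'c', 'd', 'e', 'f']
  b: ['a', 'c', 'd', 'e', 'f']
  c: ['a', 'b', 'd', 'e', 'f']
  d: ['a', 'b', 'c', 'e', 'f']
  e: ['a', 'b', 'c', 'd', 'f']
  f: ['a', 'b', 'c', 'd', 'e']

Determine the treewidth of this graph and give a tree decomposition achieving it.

Treewidth 5.
One such decomposition:
Bags: B1 = {a, b, c, d, e, f}
Tree: (single bag)

A single bag containing all 6 vertices is trivially a valid decomposition of width 5. For the lower bound, the 6 vertices {a, b, c, d, e, f} are pairwise adjacent, and any tree decomposition puts a clique entirely inside one bag — forcing width ≥ 5. Combining the bounds, tw(G) = 5.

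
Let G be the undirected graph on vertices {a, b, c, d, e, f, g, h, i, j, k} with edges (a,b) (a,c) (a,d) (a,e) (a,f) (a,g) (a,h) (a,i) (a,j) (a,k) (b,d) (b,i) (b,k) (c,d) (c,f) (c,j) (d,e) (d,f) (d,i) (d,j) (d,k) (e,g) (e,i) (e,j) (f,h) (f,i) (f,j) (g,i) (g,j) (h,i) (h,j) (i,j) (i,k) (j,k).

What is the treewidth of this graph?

4

A width-4 tree decomposition is:
Bags: B1 = {a, d, f, i, j}  B2 = {a, d, i, j, k}  B3 = {a, c, d, f, j}  B4 = {a, b, d, i, k}  B5 = {a, d, e, i, j}  B6 = {a, f, h, i, j}  B7 = {a, e, g, i, j}
Tree: B1–B2, B1–B3, B2–B4, B1–B5, B1–B6, B5–B7
Every bag has size at most 5, so the width is 5 − 1 = 4 and tw(G) ≤ 4. For the lower bound, the 5 vertices {a, c, d, f, j} are pairwise adjacent, and any tree decomposition puts a clique entirely inside one bag — forcing width ≥ 4. Therefore the treewidth is 4.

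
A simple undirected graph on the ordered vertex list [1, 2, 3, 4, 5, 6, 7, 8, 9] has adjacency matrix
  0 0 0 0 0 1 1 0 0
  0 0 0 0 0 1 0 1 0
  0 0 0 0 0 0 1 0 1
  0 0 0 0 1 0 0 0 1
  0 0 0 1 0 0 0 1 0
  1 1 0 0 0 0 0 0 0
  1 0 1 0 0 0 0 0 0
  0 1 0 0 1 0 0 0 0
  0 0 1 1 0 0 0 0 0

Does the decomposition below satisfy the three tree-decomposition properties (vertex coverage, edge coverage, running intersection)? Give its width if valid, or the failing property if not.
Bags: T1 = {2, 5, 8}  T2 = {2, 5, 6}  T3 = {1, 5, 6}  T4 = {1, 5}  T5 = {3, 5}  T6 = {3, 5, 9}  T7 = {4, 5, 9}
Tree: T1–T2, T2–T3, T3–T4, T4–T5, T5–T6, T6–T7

A tree decomposition must satisfy three properties: every vertex lies in some bag; for every edge, both endpoints lie together in some bag; and for every vertex, the bags containing it form a connected subtree. Here vertex 7 appears in no bag, so the decomposition is invalid.

No — vertex 7 appears in no bag.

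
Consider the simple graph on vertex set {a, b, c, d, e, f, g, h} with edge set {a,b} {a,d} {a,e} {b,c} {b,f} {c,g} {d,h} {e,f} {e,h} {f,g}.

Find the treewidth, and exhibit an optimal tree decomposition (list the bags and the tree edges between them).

Every bag has size at most 3, so the width is 3 − 1 = 2 and tw(G) ≤ 2. The edges g–c–b–f–g form a cycle, so G is not a tree and its treewidth is at least 2. The upper and lower bounds meet at 2, so that is the treewidth.

Treewidth 2.
One such decomposition:
Bags: B1 = {c, f, g}  B2 = {b, c, f}  B3 = {b, e, f}  B4 = {a, b, e}  B5 = {a, e, h}  B6 = {a, d, h}
Tree: B1–B2, B2–B3, B3–B4, B4–B5, B5–B6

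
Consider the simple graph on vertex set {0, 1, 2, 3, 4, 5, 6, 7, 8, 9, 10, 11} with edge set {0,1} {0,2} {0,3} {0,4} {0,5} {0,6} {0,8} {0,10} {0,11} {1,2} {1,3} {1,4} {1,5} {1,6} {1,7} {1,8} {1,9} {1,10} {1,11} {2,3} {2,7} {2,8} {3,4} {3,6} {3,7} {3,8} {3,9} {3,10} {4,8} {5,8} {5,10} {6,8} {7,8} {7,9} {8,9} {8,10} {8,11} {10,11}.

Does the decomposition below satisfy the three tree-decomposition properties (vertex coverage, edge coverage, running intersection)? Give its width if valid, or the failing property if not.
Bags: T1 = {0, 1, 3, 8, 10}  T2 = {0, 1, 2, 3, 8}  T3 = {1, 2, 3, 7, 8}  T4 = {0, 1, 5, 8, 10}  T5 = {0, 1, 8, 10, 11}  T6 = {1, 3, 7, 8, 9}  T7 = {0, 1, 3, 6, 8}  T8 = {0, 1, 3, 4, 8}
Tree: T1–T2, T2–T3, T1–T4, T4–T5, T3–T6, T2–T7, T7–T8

Yes; width 4.

Checking the three conditions: (i) the bags cover all of {0, 1, 2, 3, 4, 5, 6, 7, 8, 9, 10, 11}; (ii) for each edge, some bag contains both endpoints; (iii) the bags containing any fixed vertex form a subtree. All hold, so the decomposition is valid with width 5 − 1 = 4.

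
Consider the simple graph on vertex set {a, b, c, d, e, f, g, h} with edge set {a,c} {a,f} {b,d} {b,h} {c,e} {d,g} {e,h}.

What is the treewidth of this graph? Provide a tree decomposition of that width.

Each bag holds 2 vertices, so the decomposition has width 1, which upper-bounds the treewidth. G has an edge, so its treewidth is at least 1. Hence tw(G) = 1 exactly.

Treewidth 1.
Bags: B1 = {a, f}  B2 = {a, c}  B3 = {c, e}  B4 = {e, h}  B5 = {b, h}  B6 = {b, d}  B7 = {d, g}
Tree: B1–B2, B2–B3, B3–B4, B4–B5, B5–B6, B6–B7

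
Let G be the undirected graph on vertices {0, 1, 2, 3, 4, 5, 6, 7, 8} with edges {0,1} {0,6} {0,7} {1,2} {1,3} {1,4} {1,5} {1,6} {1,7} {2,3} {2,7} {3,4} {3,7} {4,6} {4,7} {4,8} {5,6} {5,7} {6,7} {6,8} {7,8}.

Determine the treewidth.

3

A width-3 tree decomposition is:
Bags: B1 = {1, 3, 4, 7}  B2 = {1, 4, 6, 7}  B3 = {1, 2, 3, 7}  B4 = {0, 1, 6, 7}  B5 = {4, 6, 7, 8}  B6 = {1, 5, 6, 7}
Tree: B1–B2, B1–B3, B2–B4, B2–B5, B2–B6
The largest bag has 4 vertices, giving width 3; this decomposition certifies tw(G) ≤ 3. On the other hand G contains the 4-clique {4, 6, 7, 8}. A clique must lie in a single bag of any decomposition, so no decomposition can have width below 3. Hence tw(G) = 3 exactly.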